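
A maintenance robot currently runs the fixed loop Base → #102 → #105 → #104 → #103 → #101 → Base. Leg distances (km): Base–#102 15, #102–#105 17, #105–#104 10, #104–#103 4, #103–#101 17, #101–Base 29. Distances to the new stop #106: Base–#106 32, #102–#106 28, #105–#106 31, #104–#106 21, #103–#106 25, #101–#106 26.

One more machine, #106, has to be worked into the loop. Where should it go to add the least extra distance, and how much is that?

+29 km — insert #106 between #101 and Base.

Insertion cost between consecutive stops i–j is d(i,#106) + d(#106,j) − d(i,j):
  between Base and #102: 32 + 28 − 15 = 45
  between #102 and #105: 28 + 31 − 17 = 42
  between #105 and #104: 31 + 21 − 10 = 42
  between #104 and #103: 21 + 25 − 4 = 42
  between #103 and #101: 25 + 26 − 17 = 34
  between #101 and Base: 26 + 32 − 29 = 29
Cheapest insertion is between #101 and Base, adding 29.
New total = 92 + 29 = 121.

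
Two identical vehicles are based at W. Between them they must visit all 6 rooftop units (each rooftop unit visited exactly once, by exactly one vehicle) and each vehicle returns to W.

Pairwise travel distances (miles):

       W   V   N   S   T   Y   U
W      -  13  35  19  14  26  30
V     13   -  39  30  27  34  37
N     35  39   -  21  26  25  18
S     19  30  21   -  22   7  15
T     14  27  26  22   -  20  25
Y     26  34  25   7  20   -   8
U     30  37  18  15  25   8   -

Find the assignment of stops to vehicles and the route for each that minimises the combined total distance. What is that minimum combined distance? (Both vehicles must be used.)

Check every non-empty split of the stops between the two vehicles; for each half take its own optimal tour:
  {V} + {N, S, T, Y, U}: 26 + 92 = 118
  {N} + {V, S, T, Y, U}: 70 + 97 = 167
  {V, N} + {S, T, Y, U}: 87 + 73 = 160
  {S} + {V, N, T, Y, U}: 38 + 112 = 150
  {V, S} + {N, T, Y, U}: 62 + 92 = 154
  {N, S} + {V, T, Y, U}: 75 + 92 = 167
  … (31 splits in total)
Best: vehicle 1 W → V → W = 26; vehicle 2 W → S → Y → U → N → T → W = 92; combined 118.

118 miles — the smallest possible combined total.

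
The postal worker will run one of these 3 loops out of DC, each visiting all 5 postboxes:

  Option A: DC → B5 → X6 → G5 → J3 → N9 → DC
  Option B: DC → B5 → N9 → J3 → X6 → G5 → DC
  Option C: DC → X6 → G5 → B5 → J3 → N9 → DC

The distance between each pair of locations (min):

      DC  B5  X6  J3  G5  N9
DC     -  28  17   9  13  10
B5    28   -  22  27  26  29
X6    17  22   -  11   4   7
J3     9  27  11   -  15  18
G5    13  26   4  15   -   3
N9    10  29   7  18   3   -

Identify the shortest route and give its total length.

Option A: 28 + 22 + 4 + 15 + 18 + 10 = 97
Option B: 28 + 29 + 18 + 11 + 4 + 13 = 103
Option C: 17 + 4 + 26 + 27 + 18 + 10 = 102

97 min — Option A is the shortest.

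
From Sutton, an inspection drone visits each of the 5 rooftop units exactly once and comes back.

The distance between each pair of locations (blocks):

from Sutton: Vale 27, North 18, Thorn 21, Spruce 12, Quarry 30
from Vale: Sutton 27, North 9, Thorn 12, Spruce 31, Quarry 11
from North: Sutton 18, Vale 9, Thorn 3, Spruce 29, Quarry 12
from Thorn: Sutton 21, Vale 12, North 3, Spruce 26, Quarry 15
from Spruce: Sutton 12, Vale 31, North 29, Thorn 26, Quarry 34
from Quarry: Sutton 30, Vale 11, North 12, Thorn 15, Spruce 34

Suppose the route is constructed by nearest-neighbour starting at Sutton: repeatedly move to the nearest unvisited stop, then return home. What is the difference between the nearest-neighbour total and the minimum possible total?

Excess over optimum: 1 blocks.

From Sutton: Spruce=12, North=18, Thorn=21, Vale=27, Quarry=30 → choose Spruce (12).
From Spruce: Thorn=26, North=29, Vale=31, Quarry=34 → choose Thorn (26).
From Thorn: North=3, Vale=12, Quarry=15 → choose North (3).
From North: Vale=9, Quarry=12 → choose Vale (9).
From Vale: Quarry=11 → choose Quarry (11).
NN route Sutton → Spruce → Thorn → North → Vale → Quarry → Sutton costs 91.
Optimal: Sutton → North → Thorn → Vale → Quarry → Spruce → Sutton costs 90 (by enumerating all 60 distinct tours).
Excess = 91 − 90 = 1.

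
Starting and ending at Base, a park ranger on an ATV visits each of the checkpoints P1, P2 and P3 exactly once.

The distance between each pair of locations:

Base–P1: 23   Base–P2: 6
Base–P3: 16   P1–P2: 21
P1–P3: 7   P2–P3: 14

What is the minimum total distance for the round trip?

With 3 stops there are 3!/2 = 3 distinct round trips (a route and its reverse cost the same).
Base → P1 → P2 → P3 → Base: 23+21+14+16 = 74
Base → P1 → P3 → P2 → Base: 23+7+14+6 = 50
Base → P2 → P1 → P3 → Base: 6+21+7+16 = 50
The minimum is 50.
One optimal route: Base → P1 → P3 → P2 → Base (or its reverse).

50 — the shortest possible round trip.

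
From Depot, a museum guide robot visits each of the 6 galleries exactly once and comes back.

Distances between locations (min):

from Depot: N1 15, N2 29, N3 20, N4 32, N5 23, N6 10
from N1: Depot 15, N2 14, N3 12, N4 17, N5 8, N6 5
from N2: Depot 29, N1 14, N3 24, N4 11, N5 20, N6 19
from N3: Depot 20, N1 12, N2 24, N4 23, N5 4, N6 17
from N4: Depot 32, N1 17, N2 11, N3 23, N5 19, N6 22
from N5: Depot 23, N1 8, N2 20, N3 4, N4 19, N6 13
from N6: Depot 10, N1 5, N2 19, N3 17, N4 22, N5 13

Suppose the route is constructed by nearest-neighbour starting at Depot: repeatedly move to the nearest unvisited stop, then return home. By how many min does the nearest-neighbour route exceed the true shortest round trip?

7 min longer than the optimal tour.

From Depot: N6=10, N1=15, N3=20, N5=23, N2=29, N4=32 → choose N6 (10).
From N6: N1=5, N5=13, N3=17, N2=19, N4=22 → choose N1 (5).
From N1: N5=8, N3=12, N2=14, N4=17 → choose N5 (8).
From N5: N3=4, N4=19, N2=20 → choose N3 (4).
From N3: N4=23, N2=24 → choose N4 (23).
From N4: N2=11 → choose N2 (11).
NN route Depot → N6 → N1 → N5 → N3 → N4 → N2 → Depot costs 90.
Optimal: Depot → N3 → N5 → N4 → N2 → N1 → N6 → Depot costs 83 (by enumerating all 360 distinct tours).
Excess = 90 − 83 = 7.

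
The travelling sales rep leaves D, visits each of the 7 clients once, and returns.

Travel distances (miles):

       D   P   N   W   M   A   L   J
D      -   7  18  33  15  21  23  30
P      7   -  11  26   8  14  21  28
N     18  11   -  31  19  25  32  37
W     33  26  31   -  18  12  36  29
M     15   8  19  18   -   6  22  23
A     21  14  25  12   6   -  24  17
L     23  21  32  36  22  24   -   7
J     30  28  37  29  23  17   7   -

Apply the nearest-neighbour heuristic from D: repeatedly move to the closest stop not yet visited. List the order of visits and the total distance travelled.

Total distance 119 miles via the nearest-neighbour route D → P → M → A → W → J → L → N → D.

At D the remaining stops are P 7, M 15, N 18, A 21, L 23, J 30, W 33; go to P.
At P the remaining stops are M 8, N 11, A 14, L 21, W 26, J 28; go to M.
At M the remaining stops are A 6, W 18, N 19, L 22, J 23; go to A.
At A the remaining stops are W 12, J 17, L 24, N 25; go to W.
At W the remaining stops are J 29, N 31, L 36; go to J.
At J the remaining stops are L 7, N 37; go to L.
At L the remaining stops are N 32; go to N.
Return N→D: 18.
Total = 7 + 8 + 6 + 12 + 29 + 7 + 32 + 18 = 119.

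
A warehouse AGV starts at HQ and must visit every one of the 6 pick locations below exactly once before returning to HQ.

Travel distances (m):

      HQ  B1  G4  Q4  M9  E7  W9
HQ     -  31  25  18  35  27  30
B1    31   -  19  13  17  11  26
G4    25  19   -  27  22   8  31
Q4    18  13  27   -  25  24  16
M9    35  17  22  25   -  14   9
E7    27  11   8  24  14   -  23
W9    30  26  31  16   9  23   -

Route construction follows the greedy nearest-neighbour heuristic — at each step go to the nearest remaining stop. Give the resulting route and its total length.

At HQ the remaining stops are Q4 18, G4 25, E7 27, W9 30, B1 31, M9 35; go to Q4.
At Q4 the remaining stops are B1 13, W9 16, E7 24, M9 25, G4 27; go to B1.
At B1 the remaining stops are E7 11, M9 17, G4 19, W9 26; go to E7.
At E7 the remaining stops are G4 8, M9 14, W9 23; go to G4.
At G4 the remaining stops are M9 22, W9 31; go to M9.
At M9 the remaining stops are W9 9; go to W9.
Return W9→HQ: 30.
Total = 18 + 13 + 11 + 8 + 22 + 9 + 30 = 111.

111 m along HQ → Q4 → B1 → E7 → G4 → M9 → W9 → HQ.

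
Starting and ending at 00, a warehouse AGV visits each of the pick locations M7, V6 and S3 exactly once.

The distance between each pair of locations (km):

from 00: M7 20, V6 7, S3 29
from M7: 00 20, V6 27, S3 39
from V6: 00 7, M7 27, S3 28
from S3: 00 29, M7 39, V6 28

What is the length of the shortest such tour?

With 3 stops there are 3!/2 = 3 distinct round trips (a route and its reverse cost the same).
00-M7-V6-S3-00: 20+27+28+29 = 104
00-M7-S3-V6-00: 20+39+28+7 = 94
00-V6-M7-S3-00: 7+27+39+29 = 102
The minimum is 94.
One optimal route: 00 → M7 → S3 → V6 → 00 (or its reverse).

Minimum total distance: 94 km.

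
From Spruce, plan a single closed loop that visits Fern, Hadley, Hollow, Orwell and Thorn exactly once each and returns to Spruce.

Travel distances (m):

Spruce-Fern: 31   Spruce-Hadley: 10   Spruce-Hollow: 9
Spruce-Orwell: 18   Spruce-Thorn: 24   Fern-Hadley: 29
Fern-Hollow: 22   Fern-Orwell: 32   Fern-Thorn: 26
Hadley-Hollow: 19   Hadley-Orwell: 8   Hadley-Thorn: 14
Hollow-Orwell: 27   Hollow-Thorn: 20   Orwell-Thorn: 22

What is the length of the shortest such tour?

There are 60 distinct closed tours to check (reversals are equivalent).
Spruce→Fern→Hadley→Hollow→Orwell→Thorn→Spruce: 31+29+19+27+22+24 = 152
Spruce→Fern→Hadley→Hollow→Thorn→Orwell→Spruce: 31+29+19+20+22+18 = 139
Spruce→Fern→Hadley→Orwell→Hollow→Thorn→Spruce: 31+29+8+27+20+24 = 139
Spruce→Fern→Hadley→Orwell→Thorn→Hollow→Spruce: 31+29+8+22+20+9 = 119
Spruce→Fern→Hadley→Thorn→Hollow→Orwell→Spruce: 31+29+14+20+27+18 = 139
Spruce→Fern→Hadley→Thorn→Orwell→Hollow→Spruce: 31+29+14+22+27+9 = 132
Spruce→Fern→Hollow→Hadley→Orwell→Thorn→Spruce: 31+22+19+8+22+24 = 126
Spruce→Fern→Hollow→Hadley→Thorn→Orwell→Spruce: 31+22+19+14+22+18 = 126
Spruce→Fern→Hollow→Orwell→Hadley→Thorn→Spruce: 31+22+27+8+14+24 = 126
Spruce→Fern→Hollow→Orwell→Thorn→Hadley→Spruce: 31+22+27+22+14+10 = 126
Spruce→Fern→Hollow→Thorn→Hadley→Orwell→Spruce: 31+22+20+14+8+18 = 113
Spruce→Fern→Hollow→Thorn→Orwell→Hadley→Spruce: 31+22+20+22+8+10 = 113
Spruce→Fern→Orwell→Hadley→Hollow→Thorn→Spruce: 31+32+8+19+20+24 = 134
Spruce→Fern→Orwell→Hadley→Thorn→Hollow→Spruce: 31+32+8+14+20+9 = 114
… (46 more)
Spruce→Hadley→Orwell→Thorn→Fern→Hollow→Spruce: 10+8+22+26+22+9 = 97  ← best
The minimum is 97.
One optimal route: Spruce → Hadley → Orwell → Thorn → Fern → Hollow → Spruce (or its reverse).

97 m — the shortest possible round trip.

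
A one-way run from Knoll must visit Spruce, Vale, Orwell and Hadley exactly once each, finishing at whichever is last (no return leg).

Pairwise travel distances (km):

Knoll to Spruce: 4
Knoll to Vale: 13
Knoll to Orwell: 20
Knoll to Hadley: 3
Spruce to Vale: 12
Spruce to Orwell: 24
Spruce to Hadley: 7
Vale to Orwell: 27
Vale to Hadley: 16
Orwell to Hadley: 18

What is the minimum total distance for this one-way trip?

There are 4! = 24 possible orderings.
Knoll → Spruce → Vale → Orwell → Hadley: 4+12+27+18 = 61
Knoll → Spruce → Vale → Hadley → Orwell: 4+12+16+18 = 50
Knoll → Spruce → Orwell → Vale → Hadley: 4+24+27+16 = 71
Knoll → Spruce → Orwell → Hadley → Vale: 4+24+18+16 = 62
Knoll → Spruce → Hadley → Vale → Orwell: 4+7+16+27 = 54
Knoll → Spruce → Hadley → Orwell → Vale: 4+7+18+27 = 56
Knoll → Vale → Spruce → Orwell → Hadley: 13+12+24+18 = 67
Knoll → Vale → Spruce → Hadley → Orwell: 13+12+7+18 = 50
Knoll → Vale → Orwell → Spruce → Hadley: 13+27+24+7 = 71
Knoll → Vale → Orwell → Hadley → Spruce: 13+27+18+7 = 65
Knoll → Vale → Hadley → Spruce → Orwell: 13+16+7+24 = 60
Knoll → Vale → Hadley → Orwell → Spruce: 13+16+18+24 = 71
Knoll → Orwell → Spruce → Vale → Hadley: 20+24+12+16 = 72
Knoll → Orwell → Spruce → Hadley → Vale: 20+24+7+16 = 67
… (10 more)
Knoll → Hadley → Spruce → Vale → Orwell: 3+7+12+27 = 49  ← best
The minimum is 49.
One shortest path: Knoll → Hadley → Spruce → Vale → Orwell.

49 km — the minimum one-way total.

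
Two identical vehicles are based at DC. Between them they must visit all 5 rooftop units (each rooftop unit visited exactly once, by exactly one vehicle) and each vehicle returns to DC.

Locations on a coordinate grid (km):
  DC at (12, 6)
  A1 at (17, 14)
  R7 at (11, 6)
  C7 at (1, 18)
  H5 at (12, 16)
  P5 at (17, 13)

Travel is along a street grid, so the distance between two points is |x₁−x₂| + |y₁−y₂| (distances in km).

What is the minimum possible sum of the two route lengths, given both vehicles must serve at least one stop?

Minimum combined distance: 58 km.

There are 2^4 − 1 = 15 ways to divide the 5 stops into two non-empty groups. For each, the best each vehicle can do is its own shortest tour through its group:
  {A1} + {R7, C7, H5, P5}: 26 + 56 = 82
  {R7} + {A1, C7, H5, P5}: 2 + 56 = 58
  {A1, R7} + {C7, H5, P5}: 28 + 56 = 84
  {C7} + {A1, R7, H5, P5}: 46 + 32 = 78
  {A1, C7} + {R7, H5, P5}: 56 + 32 = 88
  {R7, C7} + {A1, H5, P5}: 46 + 30 = 76
  … (15 splits in total)
Best: vehicle 1 DC → R7 → DC = 2; vehicle 2 DC → C7 → H5 → A1 → P5 → DC = 56; combined 58.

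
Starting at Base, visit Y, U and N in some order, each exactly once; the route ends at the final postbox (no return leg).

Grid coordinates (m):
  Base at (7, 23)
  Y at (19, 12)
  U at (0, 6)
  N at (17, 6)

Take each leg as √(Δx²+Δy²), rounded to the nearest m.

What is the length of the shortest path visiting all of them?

There are 3! = 6 possible orderings.
Base - Y - U - N: 16+20+17 = 53
Base - Y - N - U: 16+6+17 = 39
Base - U - Y - N: 18+20+6 = 44
Base - U - N - Y: 18+17+6 = 41
Base - N - Y - U: 20+6+20 = 46
Base - N - U - Y: 20+17+20 = 57
The minimum is 39.
One shortest path: Base → Y → N → U.

Minimum one-way distance = 39 m.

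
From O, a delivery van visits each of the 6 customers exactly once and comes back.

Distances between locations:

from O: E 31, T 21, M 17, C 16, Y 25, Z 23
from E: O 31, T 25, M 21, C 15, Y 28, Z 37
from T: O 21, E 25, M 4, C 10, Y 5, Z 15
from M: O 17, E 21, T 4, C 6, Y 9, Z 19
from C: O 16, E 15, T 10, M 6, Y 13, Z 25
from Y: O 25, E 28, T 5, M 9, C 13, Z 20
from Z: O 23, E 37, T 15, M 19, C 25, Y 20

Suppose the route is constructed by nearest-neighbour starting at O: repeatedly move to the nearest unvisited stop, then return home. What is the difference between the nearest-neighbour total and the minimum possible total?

The nearest-neighbour route is 15 longer than optimal.

From O: C=16, M=17, T=21, Z=23, Y=25, E=31 → choose C (16).
From C: M=6, T=10, Y=13, E=15, Z=25 → choose M (6).
From M: T=4, Y=9, Z=19, E=21 → choose T (4).
From T: Y=5, Z=15, E=25 → choose Y (5).
From Y: Z=20, E=28 → choose Z (20).
From Z: E=37 → choose E (37).
NN route O → C → M → T → Y → Z → E → O costs 119.
Optimal: O → E → C → M → T → Y → Z → O costs 104 (by enumerating all 360 distinct tours).
Excess = 119 − 104 = 15.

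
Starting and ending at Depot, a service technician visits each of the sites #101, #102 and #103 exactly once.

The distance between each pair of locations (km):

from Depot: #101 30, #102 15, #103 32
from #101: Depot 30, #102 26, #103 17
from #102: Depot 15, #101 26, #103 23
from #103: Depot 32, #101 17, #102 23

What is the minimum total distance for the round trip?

With 3 stops there are 3!/2 = 3 distinct round trips (a route and its reverse cost the same).
Depot→#101→#102→#103→Depot: 30+26+23+32 = 111
Depot→#101→#103→#102→Depot: 30+17+23+15 = 85
Depot→#102→#101→#103→Depot: 15+26+17+32 = 90
The minimum is 85.
One optimal route: Depot → #101 → #103 → #102 → Depot (or its reverse).

Minimum total distance: 85 km.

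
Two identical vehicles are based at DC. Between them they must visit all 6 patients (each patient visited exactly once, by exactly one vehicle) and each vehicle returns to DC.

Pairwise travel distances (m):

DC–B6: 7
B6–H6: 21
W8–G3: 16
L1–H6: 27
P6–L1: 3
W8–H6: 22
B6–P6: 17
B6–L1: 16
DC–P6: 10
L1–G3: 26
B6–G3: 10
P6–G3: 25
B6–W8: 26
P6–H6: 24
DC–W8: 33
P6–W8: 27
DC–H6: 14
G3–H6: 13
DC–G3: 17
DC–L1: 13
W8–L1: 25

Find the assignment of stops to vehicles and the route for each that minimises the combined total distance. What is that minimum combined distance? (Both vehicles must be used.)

Try each way of splitting the stops between the two vehicles (each non-empty) and, for each split, find the best tour for each vehicle:
  {B6} + {P6, W8, L1, G3, H6}: 14 + 81 = 95
  {P6} + {B6, W8, L1, G3, H6}: 20 + 90 = 110
  {B6, P6} + {W8, L1, G3, H6}: 34 + 81 = 115
  {W8} + {B6, P6, L1, G3, H6}: 66 + 66 = 132
  {B6, W8} + {P6, L1, G3, H6}: 66 + 66 = 132
  {P6, W8} + {B6, L1, G3, H6}: 70 + 66 = 136
  … (31 splits in total)
Best: vehicle 1 DC → B6 → DC = 14; vehicle 2 DC → P6 → L1 → W8 → G3 → H6 → DC = 81; combined 95.

Minimum combined distance: 95 m.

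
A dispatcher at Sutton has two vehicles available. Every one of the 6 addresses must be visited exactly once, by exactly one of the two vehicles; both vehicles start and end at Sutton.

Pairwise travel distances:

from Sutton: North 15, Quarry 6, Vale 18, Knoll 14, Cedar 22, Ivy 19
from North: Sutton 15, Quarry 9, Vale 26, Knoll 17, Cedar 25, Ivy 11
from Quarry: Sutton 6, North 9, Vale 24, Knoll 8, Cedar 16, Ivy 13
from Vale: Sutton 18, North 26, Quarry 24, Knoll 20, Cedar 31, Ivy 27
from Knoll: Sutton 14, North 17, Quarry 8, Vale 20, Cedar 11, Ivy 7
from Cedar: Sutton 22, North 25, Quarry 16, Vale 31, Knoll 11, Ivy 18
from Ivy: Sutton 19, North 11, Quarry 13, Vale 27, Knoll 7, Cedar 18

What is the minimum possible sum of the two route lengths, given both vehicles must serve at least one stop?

Minimum combined distance: 102.

Try each way of splitting the stops between the two vehicles (each non-empty) and, for each split, find the best tour for each vehicle:
  {North} + {Quarry, Vale, Knoll, Cedar, Ivy}: 30 + 85 = 115
  {Quarry} + {North, Vale, Knoll, Cedar, Ivy}: 12 + 93 = 105
  {North, Quarry} + {Vale, Knoll, Cedar, Ivy}: 30 + 85 = 115
  {Vale} + {North, Quarry, Knoll, Cedar, Ivy}: 36 + 66 = 102
  {North, Vale} + {Quarry, Knoll, Cedar, Ivy}: 59 + 59 = 118
  {Quarry, Vale} + {North, Knoll, Cedar, Ivy}: 48 + 66 = 114
  … (31 splits in total)
Best: vehicle 1 Sutton → Vale → Sutton = 36; vehicle 2 Sutton → North → Ivy → Knoll → Cedar → Quarry → Sutton = 66; combined 102.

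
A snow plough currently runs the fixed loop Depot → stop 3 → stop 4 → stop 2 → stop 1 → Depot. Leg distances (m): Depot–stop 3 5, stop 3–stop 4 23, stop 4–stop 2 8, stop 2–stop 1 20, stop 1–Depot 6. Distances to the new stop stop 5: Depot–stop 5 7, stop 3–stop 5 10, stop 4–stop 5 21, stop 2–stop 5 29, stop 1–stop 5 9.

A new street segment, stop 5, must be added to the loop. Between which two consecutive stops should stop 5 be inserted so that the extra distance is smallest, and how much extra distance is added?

Insertion cost between consecutive stops i–j is d(i,stop 5) + d(stop 5,j) − d(i,j):
  between Depot and stop 3: 7 + 10 − 5 = 12
  between stop 3 and stop 4: 10 + 21 − 23 = 8
  between stop 4 and stop 2: 21 + 29 − 8 = 42
  between stop 2 and stop 1: 29 + 9 − 20 = 18
  between stop 1 and Depot: 9 + 7 − 6 = 10
Cheapest insertion is between stop 3 and stop 4, adding 8.
New total = 62 + 8 = 70.

Adding 8 m by placing stop 5 on the stop 3–stop 4 leg.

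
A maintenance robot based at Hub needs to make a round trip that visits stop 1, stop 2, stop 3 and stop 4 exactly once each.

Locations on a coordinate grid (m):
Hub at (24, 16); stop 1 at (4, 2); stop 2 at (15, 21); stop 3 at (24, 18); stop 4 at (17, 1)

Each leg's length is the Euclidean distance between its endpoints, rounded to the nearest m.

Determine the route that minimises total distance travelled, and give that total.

63 m — the shortest possible round trip.

With 4 stops there are 4!/2 = 12 distinct round trips (a route and its reverse cost the same).
Hub→stop 1→stop 2→stop 3→stop 4→Hub: 24+22+9+18+17 = 90
Hub→stop 1→stop 2→stop 4→stop 3→Hub: 24+22+20+18+2 = 86
Hub→stop 1→stop 3→stop 2→stop 4→Hub: 24+26+9+20+17 = 96
Hub→stop 1→stop 3→stop 4→stop 2→Hub: 24+26+18+20+10 = 98
Hub→stop 1→stop 4→stop 2→stop 3→Hub: 24+13+20+9+2 = 68
Hub→stop 1→stop 4→stop 3→stop 2→Hub: 24+13+18+9+10 = 74
Hub→stop 2→stop 1→stop 3→stop 4→Hub: 10+22+26+18+17 = 93
Hub→stop 2→stop 1→stop 4→stop 3→Hub: 10+22+13+18+2 = 65
Hub→stop 2→stop 3→stop 1→stop 4→Hub: 10+9+26+13+17 = 75
Hub→stop 2→stop 4→stop 1→stop 3→Hub: 10+20+13+26+2 = 71
Hub→stop 3→stop 1→stop 2→stop 4→Hub: 2+26+22+20+17 = 87
Hub→stop 3→stop 2→stop 1→stop 4→Hub: 2+9+22+13+17 = 63
The minimum is 63.
One optimal route: Hub → stop 3 → stop 2 → stop 1 → stop 4 → Hub (or its reverse).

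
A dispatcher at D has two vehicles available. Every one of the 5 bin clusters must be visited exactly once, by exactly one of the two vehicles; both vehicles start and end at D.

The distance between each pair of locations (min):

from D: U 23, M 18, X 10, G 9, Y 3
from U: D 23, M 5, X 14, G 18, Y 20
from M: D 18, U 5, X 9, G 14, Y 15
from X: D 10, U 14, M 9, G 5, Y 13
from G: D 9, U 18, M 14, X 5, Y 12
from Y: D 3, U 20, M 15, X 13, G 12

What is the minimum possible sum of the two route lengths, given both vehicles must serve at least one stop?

Minimum combined distance: 57 min.

Try each way of splitting the stops between the two vehicles (each non-empty) and, for each split, find the best tour for each vehicle:
  {U} + {M, X, G, Y}: 46 + 41 = 87
  {M} + {U, X, G, Y}: 36 + 51 = 87
  {U, M} + {X, G, Y}: 46 + 30 = 76
  {X} + {U, M, G, Y}: 20 + 50 = 70
  {U, X} + {M, G, Y}: 47 + 41 = 88
  {M, X} + {U, G, Y}: 37 + 50 = 87
  … (15 splits in total)
  {U, M, X, G} + {Y}: 51 + 6 = 57  ← best
Best: vehicle 1 D → U → M → X → G → D = 51; vehicle 2 D → Y → D = 6; combined 57.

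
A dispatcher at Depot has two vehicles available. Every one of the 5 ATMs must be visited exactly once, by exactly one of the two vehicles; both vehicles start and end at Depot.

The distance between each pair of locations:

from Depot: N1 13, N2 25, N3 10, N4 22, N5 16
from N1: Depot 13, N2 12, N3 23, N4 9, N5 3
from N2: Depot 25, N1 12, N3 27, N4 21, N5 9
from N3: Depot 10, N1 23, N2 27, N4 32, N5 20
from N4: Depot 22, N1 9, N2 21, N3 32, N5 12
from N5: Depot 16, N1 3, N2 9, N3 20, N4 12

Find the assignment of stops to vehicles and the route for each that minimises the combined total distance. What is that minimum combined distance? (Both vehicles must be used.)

Check every non-empty split of the stops between the two vehicles; for each half take its own optimal tour:
  {N1} + {N2, N3, N4, N5}: 26 + 80 = 106
  {N2} + {N1, N3, N4, N5}: 50 + 64 = 114
  {N1, N2} + {N3, N4, N5}: 50 + 64 = 114
  {N3} + {N1, N2, N4, N5}: 20 + 68 = 88
  {N1, N3} + {N2, N4, N5}: 46 + 68 = 114
  {N2, N3} + {N1, N4, N5}: 62 + 50 = 112
  … (15 splits in total)
Best: vehicle 1 Depot → N3 → Depot = 20; vehicle 2 Depot → N1 → N2 → N5 → N4 → Depot = 68; combined 88.

Minimum combined distance: 88.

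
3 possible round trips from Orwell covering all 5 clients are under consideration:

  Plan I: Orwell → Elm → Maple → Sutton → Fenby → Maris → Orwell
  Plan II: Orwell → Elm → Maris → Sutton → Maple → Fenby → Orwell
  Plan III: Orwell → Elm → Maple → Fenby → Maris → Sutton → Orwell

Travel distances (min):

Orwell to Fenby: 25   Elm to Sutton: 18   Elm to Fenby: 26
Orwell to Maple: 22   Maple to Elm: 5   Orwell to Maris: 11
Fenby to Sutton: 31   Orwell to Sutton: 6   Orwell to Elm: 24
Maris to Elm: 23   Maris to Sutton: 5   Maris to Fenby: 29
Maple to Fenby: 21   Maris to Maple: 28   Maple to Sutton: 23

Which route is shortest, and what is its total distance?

Shortest is Plan III, total 90 min.

Plan I: 24 + 5 + 23 + 31 + 29 + 11 = 123
Plan II: 24 + 23 + 5 + 23 + 21 + 25 = 121
Plan III: 24 + 5 + 21 + 29 + 5 + 6 = 90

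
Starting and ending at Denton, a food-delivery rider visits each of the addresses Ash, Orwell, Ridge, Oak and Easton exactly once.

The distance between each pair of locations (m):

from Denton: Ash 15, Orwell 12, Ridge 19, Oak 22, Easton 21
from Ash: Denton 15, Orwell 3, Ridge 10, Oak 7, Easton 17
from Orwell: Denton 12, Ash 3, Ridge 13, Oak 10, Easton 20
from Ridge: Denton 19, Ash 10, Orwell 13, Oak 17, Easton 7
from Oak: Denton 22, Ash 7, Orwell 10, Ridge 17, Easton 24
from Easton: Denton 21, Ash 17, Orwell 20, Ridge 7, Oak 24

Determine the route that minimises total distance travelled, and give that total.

There are 60 distinct closed tours to check (reversals are equivalent).
Denton → Ash → Orwell → Ridge → Oak → Easton → Denton: 15+3+13+17+24+21 = 93
Denton → Ash → Orwell → Ridge → Easton → Oak → Denton: 15+3+13+7+24+22 = 84
Denton → Ash → Orwell → Oak → Ridge → Easton → Denton: 15+3+10+17+7+21 = 73
Denton → Ash → Orwell → Oak → Easton → Ridge → Denton: 15+3+10+24+7+19 = 78
Denton → Ash → Orwell → Easton → Ridge → Oak → Denton: 15+3+20+7+17+22 = 84
Denton → Ash → Orwell → Easton → Oak → Ridge → Denton: 15+3+20+24+17+19 = 98
Denton → Ash → Ridge → Orwell → Oak → Easton → Denton: 15+10+13+10+24+21 = 93
Denton → Ash → Ridge → Orwell → Easton → Oak → Denton: 15+10+13+20+24+22 = 104
Denton → Ash → Ridge → Oak → Orwell → Easton → Denton: 15+10+17+10+20+21 = 93
Denton → Ash → Ridge → Oak → Easton → Orwell → Denton: 15+10+17+24+20+12 = 98
Denton → Ash → Ridge → Easton → Orwell → Oak → Denton: 15+10+7+20+10+22 = 84
Denton → Ash → Ridge → Easton → Oak → Orwell → Denton: 15+10+7+24+10+12 = 78
Denton → Ash → Oak → Orwell → Ridge → Easton → Denton: 15+7+10+13+7+21 = 73
Denton → Ash → Oak → Orwell → Easton → Ridge → Denton: 15+7+10+20+7+19 = 78
… (46 more)
Denton → Orwell → Ash → Oak → Ridge → Easton → Denton: 12+3+7+17+7+21 = 67  ← best
The minimum is 67.
One optimal route: Denton → Orwell → Ash → Oak → Ridge → Easton → Denton (or its reverse).

67 m — the shortest possible round trip.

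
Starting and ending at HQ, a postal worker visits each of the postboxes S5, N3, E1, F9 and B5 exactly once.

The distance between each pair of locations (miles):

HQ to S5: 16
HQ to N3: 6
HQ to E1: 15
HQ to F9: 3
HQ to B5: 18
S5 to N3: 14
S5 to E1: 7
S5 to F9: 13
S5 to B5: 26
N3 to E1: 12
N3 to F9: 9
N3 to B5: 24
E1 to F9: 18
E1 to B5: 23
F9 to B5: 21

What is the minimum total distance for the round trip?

HQ-S5-N3-E1-F9-B5-HQ: 16+14+12+18+21+18 = 99
HQ-S5-N3-E1-B5-F9-HQ: 16+14+12+23+21+3 = 89
HQ-S5-N3-F9-E1-B5-HQ: 16+14+9+18+23+18 = 98
HQ-S5-N3-F9-B5-E1-HQ: 16+14+9+21+23+15 = 98
HQ-S5-N3-B5-E1-F9-HQ: 16+14+24+23+18+3 = 98
HQ-S5-N3-B5-F9-E1-HQ: 16+14+24+21+18+15 = 108
HQ-S5-E1-N3-F9-B5-HQ: 16+7+12+9+21+18 = 83
HQ-S5-E1-N3-B5-F9-HQ: 16+7+12+24+21+3 = 83
HQ-S5-E1-F9-N3-B5-HQ: 16+7+18+9+24+18 = 92
HQ-S5-E1-F9-B5-N3-HQ: 16+7+18+21+24+6 = 92
HQ-S5-E1-B5-N3-F9-HQ: 16+7+23+24+9+3 = 82
HQ-S5-E1-B5-F9-N3-HQ: 16+7+23+21+9+6 = 82
HQ-S5-F9-N3-E1-B5-HQ: 16+13+9+12+23+18 = 91
HQ-S5-F9-N3-B5-E1-HQ: 16+13+9+24+23+15 = 100
… (46 more)
HQ-N3-S5-E1-B5-F9-HQ: 6+14+7+23+21+3 = 74  ← best
The minimum is 74.
One optimal route: HQ → N3 → S5 → E1 → B5 → F9 → HQ (or its reverse).

Shortest round trip = 74 miles.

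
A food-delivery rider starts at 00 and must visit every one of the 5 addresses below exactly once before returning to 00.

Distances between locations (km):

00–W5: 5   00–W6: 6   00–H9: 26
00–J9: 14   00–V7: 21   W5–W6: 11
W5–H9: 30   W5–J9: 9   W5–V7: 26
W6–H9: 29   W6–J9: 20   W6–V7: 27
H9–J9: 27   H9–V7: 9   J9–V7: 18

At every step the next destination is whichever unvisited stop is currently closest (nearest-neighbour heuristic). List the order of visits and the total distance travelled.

Total distance 76 km via the nearest-neighbour route 00 → W5 → J9 → V7 → H9 → W6 → 00.

From 00: distances to unvisited — W5=5, W6=6, J9=14, V7=21, H9=26. Nearest is W5 (5).
From W5: distances to unvisited — J9=9, W6=11, V7=26, H9=30. Nearest is J9 (9).
From J9: distances to unvisited — V7=18, W6=20, H9=27. Nearest is V7 (18).
From V7: distances to unvisited — H9=9, W6=27. Nearest is H9 (9).
From H9: distances to unvisited — W6=29. Nearest is W6 (29).
Return W6→00: 6.
Total = 5 + 9 + 18 + 9 + 29 + 6 = 76.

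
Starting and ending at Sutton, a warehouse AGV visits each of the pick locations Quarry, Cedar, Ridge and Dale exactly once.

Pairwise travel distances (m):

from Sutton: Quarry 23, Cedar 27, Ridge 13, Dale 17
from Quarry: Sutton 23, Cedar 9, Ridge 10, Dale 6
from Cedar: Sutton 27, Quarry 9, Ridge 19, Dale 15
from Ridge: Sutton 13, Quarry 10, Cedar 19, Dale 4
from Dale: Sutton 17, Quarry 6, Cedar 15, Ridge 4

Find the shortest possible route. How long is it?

Sutton→Quarry→Cedar→Ridge→Dale→Sutton: 23+9+19+4+17 = 72
Sutton→Quarry→Cedar→Dale→Ridge→Sutton: 23+9+15+4+13 = 64
Sutton→Quarry→Ridge→Cedar→Dale→Sutton: 23+10+19+15+17 = 84
Sutton→Quarry→Ridge→Dale→Cedar→Sutton: 23+10+4+15+27 = 79
Sutton→Quarry→Dale→Cedar→Ridge→Sutton: 23+6+15+19+13 = 76
Sutton→Quarry→Dale→Ridge→Cedar→Sutton: 23+6+4+19+27 = 79
Sutton→Cedar→Quarry→Ridge→Dale→Sutton: 27+9+10+4+17 = 67
Sutton→Cedar→Quarry→Dale→Ridge→Sutton: 27+9+6+4+13 = 59
Sutton→Cedar→Ridge→Quarry→Dale→Sutton: 27+19+10+6+17 = 79
Sutton→Cedar→Dale→Quarry→Ridge→Sutton: 27+15+6+10+13 = 71
Sutton→Ridge→Quarry→Cedar→Dale→Sutton: 13+10+9+15+17 = 64
Sutton→Ridge→Cedar→Quarry→Dale→Sutton: 13+19+9+6+17 = 64
The minimum is 59.
One optimal route: Sutton → Cedar → Quarry → Dale → Ridge → Sutton (or its reverse).

Shortest round trip = 59 m.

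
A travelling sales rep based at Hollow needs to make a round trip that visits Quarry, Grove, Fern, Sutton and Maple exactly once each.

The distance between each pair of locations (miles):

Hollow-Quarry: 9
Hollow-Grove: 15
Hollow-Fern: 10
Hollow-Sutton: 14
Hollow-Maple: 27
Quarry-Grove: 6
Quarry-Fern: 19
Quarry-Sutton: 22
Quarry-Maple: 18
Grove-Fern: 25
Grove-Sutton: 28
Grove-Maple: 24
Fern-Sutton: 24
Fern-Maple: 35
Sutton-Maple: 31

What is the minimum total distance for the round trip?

Shortest round trip = 104 miles.

With 5 stops there are 5!/2 = 60 distinct round trips (a route and its reverse cost the same).
Hollow-Quarry-Grove-Fern-Sutton-Maple-Hollow: 9+6+25+24+31+27 = 122
Hollow-Quarry-Grove-Fern-Maple-Sutton-Hollow: 9+6+25+35+31+14 = 120
Hollow-Quarry-Grove-Sutton-Fern-Maple-Hollow: 9+6+28+24+35+27 = 129
Hollow-Quarry-Grove-Sutton-Maple-Fern-Hollow: 9+6+28+31+35+10 = 119
Hollow-Quarry-Grove-Maple-Fern-Sutton-Hollow: 9+6+24+35+24+14 = 112
Hollow-Quarry-Grove-Maple-Sutton-Fern-Hollow: 9+6+24+31+24+10 = 104
Hollow-Quarry-Fern-Grove-Sutton-Maple-Hollow: 9+19+25+28+31+27 = 139
Hollow-Quarry-Fern-Grove-Maple-Sutton-Hollow: 9+19+25+24+31+14 = 122
Hollow-Quarry-Fern-Sutton-Grove-Maple-Hollow: 9+19+24+28+24+27 = 131
Hollow-Quarry-Fern-Sutton-Maple-Grove-Hollow: 9+19+24+31+24+15 = 122
Hollow-Quarry-Fern-Maple-Grove-Sutton-Hollow: 9+19+35+24+28+14 = 129
Hollow-Quarry-Fern-Maple-Sutton-Grove-Hollow: 9+19+35+31+28+15 = 137
Hollow-Quarry-Sutton-Grove-Fern-Maple-Hollow: 9+22+28+25+35+27 = 146
Hollow-Quarry-Sutton-Grove-Maple-Fern-Hollow: 9+22+28+24+35+10 = 128
… (46 more)
The minimum is 104.
One optimal route: Hollow → Quarry → Grove → Maple → Sutton → Fern → Hollow (or its reverse).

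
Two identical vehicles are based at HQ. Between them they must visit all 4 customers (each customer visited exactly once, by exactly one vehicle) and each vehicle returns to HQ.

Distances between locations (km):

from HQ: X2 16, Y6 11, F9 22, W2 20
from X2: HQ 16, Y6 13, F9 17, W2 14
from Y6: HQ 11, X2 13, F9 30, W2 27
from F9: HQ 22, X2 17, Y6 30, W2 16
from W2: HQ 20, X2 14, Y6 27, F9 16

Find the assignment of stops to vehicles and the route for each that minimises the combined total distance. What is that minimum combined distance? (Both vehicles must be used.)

90 km — the smallest possible combined total.

Check every non-empty split of the stops between the two vehicles; for each half take its own optimal tour:
  {X2} + {Y6, F9, W2}: 32 + 76 = 108
  {Y6} + {X2, F9, W2}: 22 + 68 = 90
  {X2, Y6} + {F9, W2}: 40 + 58 = 98
  {F9} + {X2, Y6, W2}: 44 + 58 = 102
  {X2, F9} + {Y6, W2}: 55 + 58 = 113
  {Y6, F9} + {X2, W2}: 63 + 50 = 113
  … (7 splits in total)
Best: vehicle 1 HQ → Y6 → HQ = 22; vehicle 2 HQ → X2 → W2 → F9 → HQ = 68; combined 90.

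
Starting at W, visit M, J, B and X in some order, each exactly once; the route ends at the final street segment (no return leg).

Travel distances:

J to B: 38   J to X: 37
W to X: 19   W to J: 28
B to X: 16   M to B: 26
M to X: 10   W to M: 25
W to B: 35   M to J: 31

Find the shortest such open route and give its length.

Shortest open route: 85.

There are 4! = 24 possible orderings.
W - M - J - B - X: 25+31+38+16 = 110
W - M - J - X - B: 25+31+37+16 = 109
W - M - B - J - X: 25+26+38+37 = 126
W - M - B - X - J: 25+26+16+37 = 104
W - M - X - J - B: 25+10+37+38 = 110
W - M - X - B - J: 25+10+16+38 = 89
W - J - M - B - X: 28+31+26+16 = 101
W - J - M - X - B: 28+31+10+16 = 85
W - J - B - M - X: 28+38+26+10 = 102
W - J - B - X - M: 28+38+16+10 = 92
W - J - X - M - B: 28+37+10+26 = 101
W - J - X - B - M: 28+37+16+26 = 107
W - B - M - J - X: 35+26+31+37 = 129
W - B - M - X - J: 35+26+10+37 = 108
… (10 more)
The minimum is 85.
One shortest path: W → J → M → X → B.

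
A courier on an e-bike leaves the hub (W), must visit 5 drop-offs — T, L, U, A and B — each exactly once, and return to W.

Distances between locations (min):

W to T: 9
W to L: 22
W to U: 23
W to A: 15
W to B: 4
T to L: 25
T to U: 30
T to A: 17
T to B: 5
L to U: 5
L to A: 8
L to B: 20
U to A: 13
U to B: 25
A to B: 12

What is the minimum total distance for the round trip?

W-T-L-U-A-B-W: 9+25+5+13+12+4 = 68
W-T-L-U-B-A-W: 9+25+5+25+12+15 = 91
W-T-L-A-U-B-W: 9+25+8+13+25+4 = 84
W-T-L-A-B-U-W: 9+25+8+12+25+23 = 102
W-T-L-B-U-A-W: 9+25+20+25+13+15 = 107
W-T-L-B-A-U-W: 9+25+20+12+13+23 = 102
W-T-U-L-A-B-W: 9+30+5+8+12+4 = 68
W-T-U-L-B-A-W: 9+30+5+20+12+15 = 91
W-T-U-A-L-B-W: 9+30+13+8+20+4 = 84
W-T-U-A-B-L-W: 9+30+13+12+20+22 = 106
W-T-U-B-L-A-W: 9+30+25+20+8+15 = 107
W-T-U-B-A-L-W: 9+30+25+12+8+22 = 106
W-T-A-L-U-B-W: 9+17+8+5+25+4 = 68
W-T-A-L-B-U-W: 9+17+8+20+25+23 = 102
… (46 more)
W-T-B-A-L-U-W: 9+5+12+8+5+23 = 62  ← best
The minimum is 62.
One optimal route: W → T → B → A → L → U → W (or its reverse).

Minimum total distance: 62 min.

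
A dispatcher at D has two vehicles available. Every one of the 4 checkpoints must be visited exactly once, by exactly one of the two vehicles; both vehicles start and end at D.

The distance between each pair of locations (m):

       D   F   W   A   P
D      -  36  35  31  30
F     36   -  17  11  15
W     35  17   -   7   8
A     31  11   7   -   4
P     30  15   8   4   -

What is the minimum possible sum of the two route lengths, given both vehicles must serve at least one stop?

Try each way of splitting the stops between the two vehicles (each non-empty) and, for each split, find the best tour for each vehicle:
  {F} + {W, A, P}: 72 + 76 = 148
  {W} + {F, A, P}: 70 + 81 = 151
  {F, W} + {A, P}: 88 + 65 = 153
  {A} + {F, W, P}: 62 + 91 = 153
  {F, A} + {W, P}: 78 + 73 = 151
  {W, A} + {F, P}: 73 + 81 = 154
  … (7 splits in total)
Best: vehicle 1 D → F → D = 72; vehicle 2 D → W → A → P → D = 76; combined 148.

Minimum combined distance: 148 m.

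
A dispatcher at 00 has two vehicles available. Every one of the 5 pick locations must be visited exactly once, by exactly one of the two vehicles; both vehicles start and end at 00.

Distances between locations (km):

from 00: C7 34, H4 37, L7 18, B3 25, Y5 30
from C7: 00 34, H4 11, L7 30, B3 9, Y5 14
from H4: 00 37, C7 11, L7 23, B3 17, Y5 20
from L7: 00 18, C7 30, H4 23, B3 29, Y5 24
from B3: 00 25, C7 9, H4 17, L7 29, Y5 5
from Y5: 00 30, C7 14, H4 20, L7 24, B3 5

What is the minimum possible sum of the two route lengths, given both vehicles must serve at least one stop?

There are 2^4 − 1 = 15 ways to divide the 5 stops into two non-empty groups. For each, the best each vehicle can do is its own shortest tour through its group:
  {C7} + {H4, L7, B3, Y5}: 68 + 91 = 159
  {H4} + {C7, L7, B3, Y5}: 74 + 90 = 164
  {C7, H4} + {L7, B3, Y5}: 82 + 72 = 154
  {L7} + {C7, H4, B3, Y5}: 36 + 92 = 128
  {C7, L7} + {H4, B3, Y5}: 82 + 87 = 169
  {H4, L7} + {C7, B3, Y5}: 78 + 78 = 156
  … (15 splits in total)
Best: vehicle 1 00 → L7 → 00 = 36; vehicle 2 00 → H4 → C7 → B3 → Y5 → 00 = 92; combined 128.

128 km — the smallest possible combined total.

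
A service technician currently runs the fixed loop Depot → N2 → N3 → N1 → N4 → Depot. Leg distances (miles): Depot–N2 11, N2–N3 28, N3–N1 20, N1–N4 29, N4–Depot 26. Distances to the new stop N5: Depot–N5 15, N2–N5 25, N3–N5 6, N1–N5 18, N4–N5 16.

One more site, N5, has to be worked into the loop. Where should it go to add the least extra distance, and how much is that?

+3 miles — insert N5 between N2 and N3.

Insertion cost between consecutive stops i–j is d(i,N5) + d(N5,j) − d(i,j):
  between Depot and N2: 15 + 25 − 11 = 29
  between N2 and N3: 25 + 6 − 28 = 3
  between N3 and N1: 6 + 18 − 20 = 4
  between N1 and N4: 18 + 16 − 29 = 5
  between N4 and Depot: 16 + 15 − 26 = 5
Cheapest insertion is between N2 and N3, adding 3.
New total = 114 + 3 = 117.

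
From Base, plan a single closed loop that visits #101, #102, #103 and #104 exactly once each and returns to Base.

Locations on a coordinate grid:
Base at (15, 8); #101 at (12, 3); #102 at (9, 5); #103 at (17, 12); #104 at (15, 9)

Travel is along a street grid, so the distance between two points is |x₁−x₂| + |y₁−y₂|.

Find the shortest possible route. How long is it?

Base - #101 - #102 - #103 - #104 - Base: 8+5+15+5+1 = 34
Base - #101 - #102 - #104 - #103 - Base: 8+5+10+5+6 = 34
Base - #101 - #103 - #102 - #104 - Base: 8+14+15+10+1 = 48
Base - #101 - #103 - #104 - #102 - Base: 8+14+5+10+9 = 46
Base - #101 - #104 - #102 - #103 - Base: 8+9+10+15+6 = 48
Base - #101 - #104 - #103 - #102 - Base: 8+9+5+15+9 = 46
Base - #102 - #101 - #103 - #104 - Base: 9+5+14+5+1 = 34
Base - #102 - #101 - #104 - #103 - Base: 9+5+9+5+6 = 34
Base - #102 - #103 - #101 - #104 - Base: 9+15+14+9+1 = 48
Base - #102 - #104 - #101 - #103 - Base: 9+10+9+14+6 = 48
Base - #103 - #101 - #102 - #104 - Base: 6+14+5+10+1 = 36
Base - #103 - #102 - #101 - #104 - Base: 6+15+5+9+1 = 36
The minimum is 34.
One optimal route: Base → #101 → #102 → #103 → #104 → Base (or its reverse).

Minimum total distance: 34.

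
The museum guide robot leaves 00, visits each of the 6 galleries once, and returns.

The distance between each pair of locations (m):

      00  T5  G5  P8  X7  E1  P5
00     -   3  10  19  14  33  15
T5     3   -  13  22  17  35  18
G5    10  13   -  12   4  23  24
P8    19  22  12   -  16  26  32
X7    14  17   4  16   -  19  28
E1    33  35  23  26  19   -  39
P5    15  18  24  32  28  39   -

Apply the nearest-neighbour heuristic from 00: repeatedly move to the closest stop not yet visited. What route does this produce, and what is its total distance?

00 → [T5:3 / G5:10 / X7:14 / P5:15 / P8:19 / E1:33] → T5 (3)
T5 → [G5:13 / X7:17 / P5:18 / P8:22 / E1:35] → G5 (13)
G5 → [X7:4 / P8:12 / E1:23 / P5:24] → X7 (4)
X7 → [P8:16 / E1:19 / P5:28] → P8 (16)
P8 → [E1:26 / P5:32] → E1 (26)
E1 → [P5:39] → P5 (39)
Return P5→00: 15.
Total = 3 + 13 + 4 + 16 + 26 + 39 + 15 = 116.

Nearest-neighbour total = 116 m; route 00 → T5 → G5 → X7 → P8 → E1 → P5 → 00.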